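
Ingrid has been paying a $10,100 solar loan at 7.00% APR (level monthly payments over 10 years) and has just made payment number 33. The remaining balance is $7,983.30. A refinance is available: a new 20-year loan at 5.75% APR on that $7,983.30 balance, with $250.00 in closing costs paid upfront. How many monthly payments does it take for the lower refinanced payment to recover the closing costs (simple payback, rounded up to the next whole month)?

Current payment = 10,100 × 7%/12 / (1 − (1+0.0058333)^−120) = $117.27.
Refinanced payment = 7,983.30 × 0.0047917 / (1 − (1+0.0047917)^−240) = $56.05.
Monthly savings = $117.27 − $56.05 = $61.22.
Break-even = $250.00 / $61.22 = 4.08 → 5 months.

5 months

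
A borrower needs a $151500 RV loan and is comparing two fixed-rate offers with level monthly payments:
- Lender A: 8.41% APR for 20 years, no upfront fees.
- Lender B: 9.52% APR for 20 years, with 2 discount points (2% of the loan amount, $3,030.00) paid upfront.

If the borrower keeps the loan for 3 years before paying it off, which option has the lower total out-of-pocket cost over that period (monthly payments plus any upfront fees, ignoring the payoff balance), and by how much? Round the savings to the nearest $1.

Lender A: monthly rate = 8.41%/12 = 0.0070083; payment = 151,500 × 0.0070083 / (1 − (1+0.0070083)^−240) = $1,306.14.
Lender B: at 9.52% the monthly rate is 0.0079333, so the payment is 151,500 × 0.0079333 / (1 − 1.0079333^−240) = $1,414.16.
Over 36 months: Lender A costs 36 × $1,306.14 = $47,021.04; Lender B costs 36 × $1,414.16 + $3,030.00 = $53,939.76.
Lender A is cheaper by $53,939.76 − $47,021.04 = $6,918.72.

Lender A by $6,919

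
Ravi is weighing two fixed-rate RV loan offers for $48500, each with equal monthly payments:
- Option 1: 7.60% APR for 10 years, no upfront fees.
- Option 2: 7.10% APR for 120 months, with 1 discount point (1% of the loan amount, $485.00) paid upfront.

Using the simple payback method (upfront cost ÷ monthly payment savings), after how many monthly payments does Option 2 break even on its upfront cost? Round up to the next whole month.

Option 1: monthly rate = 7.6%/12 = 0.0063333; payment = 48,500 × 0.0063333 / (1 − (1+0.0063333)^−120) = $578.24.
Option 2: at 7.10% the monthly rate is 0.0059167, so the payment is 48,500 × 0.0059167 / (1 − 1.0059167^−120) = $565.63.
Monthly savings = $578.24 − $565.63 = $12.61.
Break-even = $485.00 / $12.61 = 38.46 → 39 months.

39 months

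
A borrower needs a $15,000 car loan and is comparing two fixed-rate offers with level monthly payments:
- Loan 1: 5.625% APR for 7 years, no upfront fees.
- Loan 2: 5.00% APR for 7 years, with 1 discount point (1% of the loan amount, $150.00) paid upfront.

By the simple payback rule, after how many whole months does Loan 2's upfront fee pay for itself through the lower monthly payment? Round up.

34 months

Loan 1: monthly rate = 5.625%/12 = 0.0046875; payment = 15,000 × 0.0046875 / (1 − (1+0.0046875)^−84) = $216.44.
Loan 2: monthly rate = 5%/12 = 0.0041667; payment = 15,000 × 0.0041667 / (1 − (1+0.0041667)^−84) = $212.01.
Monthly savings = $216.44 − $212.01 = $4.43.
Break-even = $150.00 / $4.43 = 33.86 → 34 months.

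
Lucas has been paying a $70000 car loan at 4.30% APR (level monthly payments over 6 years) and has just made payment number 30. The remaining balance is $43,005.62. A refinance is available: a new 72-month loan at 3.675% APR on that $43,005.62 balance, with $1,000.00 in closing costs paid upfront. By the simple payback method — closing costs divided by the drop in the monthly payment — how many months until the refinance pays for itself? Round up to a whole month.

Current payment = 70,000 × 4.3%/12 / (1 − (1+0.0035833)^−72) = $1,104.76.
Refinanced payment = 43,005.62 × 0.0030625 / (1 − (1+0.0030625)^−72) = $666.48.
Monthly savings = $1,104.76 − $666.48 = $438.28.
Break-even = $1,000.00 / $438.28 = 2.28 → 3 months.

3 months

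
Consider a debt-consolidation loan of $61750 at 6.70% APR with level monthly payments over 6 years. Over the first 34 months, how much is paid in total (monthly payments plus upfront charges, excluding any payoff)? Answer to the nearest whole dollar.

Monthly rate = 6.7%/12 = 0.0055833; payment = 61,750 × 0.0055833 / (1 − (1+0.0055833)^−72) = $1,043.90.
Total outlay = 34 × $1,043.90 = $35,492.60.

$35,493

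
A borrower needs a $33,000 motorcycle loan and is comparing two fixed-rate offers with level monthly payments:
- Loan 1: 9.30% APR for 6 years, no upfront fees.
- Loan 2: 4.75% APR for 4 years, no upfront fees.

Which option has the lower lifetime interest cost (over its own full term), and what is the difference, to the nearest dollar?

Loan 1: at 9.30% the monthly rate is 0.0077500, so the payment is 33,000 × 0.0077500 / (1 − 1.0077500^−72) = $599.77.
Total interest on Loan 1 = 72 × $599.77 − $33,000 = $10,183.44.
Loan 2: monthly rate = 4.75%/12 = 0.0039583; payment = 33,000 × 0.0039583 / (1 − (1+0.0039583)^−48) = $756.24.
Total interest on Loan 2 = 48 × $756.24 − $33,000 = $3,299.52.
Loan 2 is lower by $6,883.92.

Loan 2 by $6,884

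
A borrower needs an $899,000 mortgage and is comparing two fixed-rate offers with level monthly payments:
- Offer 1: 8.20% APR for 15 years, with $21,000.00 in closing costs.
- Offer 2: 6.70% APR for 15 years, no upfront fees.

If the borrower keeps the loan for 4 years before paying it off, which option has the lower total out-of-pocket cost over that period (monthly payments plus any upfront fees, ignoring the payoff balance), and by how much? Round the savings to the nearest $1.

Offer 1: at 8.20% the monthly rate is 0.0068333, so the payment is 899,000 × 0.0068333 / (1 − 1.0068333^−180) = $8,695.43.
Offer 2: at 6.70% the monthly rate is 0.0055833, so the payment is 899,000 × 0.0055833 / (1 − 1.0055833^−180) = $7,930.44.
Over 48 months: Offer 1 costs 48 × $8,695.43 + $21,000.00 = $438,380.64; Offer 2 costs 48 × $7,930.44 = $380,661.12.
Offer 2 is cheaper by $438,380.64 − $380,661.12 = $57,719.52.

Offer 2 by $57,720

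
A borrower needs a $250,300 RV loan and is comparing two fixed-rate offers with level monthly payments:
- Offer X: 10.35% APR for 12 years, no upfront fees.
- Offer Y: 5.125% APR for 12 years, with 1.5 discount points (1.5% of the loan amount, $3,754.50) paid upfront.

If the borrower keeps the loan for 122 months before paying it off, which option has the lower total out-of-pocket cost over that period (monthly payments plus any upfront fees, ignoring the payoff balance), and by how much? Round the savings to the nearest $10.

Offer Y by $83,030

Offer X: monthly rate = 10.35%/12 = 0.0086250; payment = 250,300 × 0.0086250 / (1 − (1+0.0086250)^−144) = $3,042.11.
Offer Y: monthly rate = 5.125%/12 = 0.0042708; payment = 250,300 × 0.0042708 / (1 − (1+0.0042708)^−144) = $2,330.73.
Over 122 months: Offer X costs 122 × $3,042.11 = $371,137.42; Offer Y costs 122 × $2,330.73 + $3,754.50 = $288,103.56.
Offer Y is cheaper by $371,137.42 − $288,103.56 = $83,033.86.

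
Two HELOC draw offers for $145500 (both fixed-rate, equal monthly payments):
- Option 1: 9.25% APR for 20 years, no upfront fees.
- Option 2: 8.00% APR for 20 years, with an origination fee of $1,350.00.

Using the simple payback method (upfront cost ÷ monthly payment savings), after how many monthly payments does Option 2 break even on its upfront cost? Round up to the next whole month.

Option 1: at 9.25% the monthly rate is 0.0077083, so the payment is 145,500 × 0.0077083 / (1 − 1.0077083^−240) = $1,332.59.
Option 2: at 8.00% the monthly rate is 0.0066667, so the payment is 145,500 × 0.0066667 / (1 − 1.0066667^−240) = $1,217.02.
Monthly savings = $1,332.59 − $1,217.02 = $115.57.
Break-even = $1,350.00 / $115.57 = 11.68 → 12 months.

12 months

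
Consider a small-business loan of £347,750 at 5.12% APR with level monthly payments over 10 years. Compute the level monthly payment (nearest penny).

At 5.12% the monthly rate is 0.0042667, so the payment is 347,750 × 0.0042667 / (1 − 1.0042667^−120) = £3,708.86.

£3,708.86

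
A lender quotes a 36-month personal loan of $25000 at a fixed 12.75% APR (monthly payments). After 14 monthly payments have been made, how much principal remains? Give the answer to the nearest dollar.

With monthly rate i = 12.75%/12 = 0.0106250, the balance after k of n payments is P · [(1+i)^n − (1+i)^k] / [(1+i)^n − 1].
(1+0.0106250)^36 = 1.46298994 and (1+0.0106250)^14 = 1.15947268, so the balance is 25,000 × (1.46298994 − 1.15947268) / (1.46298994 − 1) = $16,388.98.

$16,389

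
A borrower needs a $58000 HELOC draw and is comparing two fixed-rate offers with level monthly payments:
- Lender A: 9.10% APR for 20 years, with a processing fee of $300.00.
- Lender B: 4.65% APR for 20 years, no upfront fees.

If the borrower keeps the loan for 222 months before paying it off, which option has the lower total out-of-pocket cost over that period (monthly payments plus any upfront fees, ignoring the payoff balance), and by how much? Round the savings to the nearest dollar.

Lender A: monthly rate = 9.1%/12 = 0.0075833; payment = 58,000 × 0.0075833 / (1 − (1+0.0075833)^−240) = $525.58.
Lender B: monthly rate = 4.65%/12 = 0.0038750; payment = 58,000 × 0.0038750 / (1 − (1+0.0038750)^−240) = $371.65.
Over 222 months: Lender A costs 222 × $525.58 + $300.00 = $116,978.76; Lender B costs 222 × $371.65 = $82,506.30.
Lender B is cheaper by $116,978.76 − $82,506.30 = $34,472.46.

Lender B by $34,472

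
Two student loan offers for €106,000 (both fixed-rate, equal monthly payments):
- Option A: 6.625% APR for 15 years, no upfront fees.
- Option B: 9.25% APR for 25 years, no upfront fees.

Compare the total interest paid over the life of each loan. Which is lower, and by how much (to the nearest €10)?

Option A by €104,810

Option A: at 6.625% the monthly rate is 0.0055208, so the payment is 106,000 × 0.0055208 / (1 − 1.0055208^−180) = €930.67.
Total interest on Option A = 180 × €930.67 − €106,000 = €61,520.60.
Option B: at 9.25% the monthly rate is 0.0077083, so the payment is 106,000 × 0.0077083 / (1 − 1.0077083^−300) = €907.76.
Total interest on Option B = 300 × €907.76 − €106,000 = €166,328.00.
Option A is lower by €104,807.40.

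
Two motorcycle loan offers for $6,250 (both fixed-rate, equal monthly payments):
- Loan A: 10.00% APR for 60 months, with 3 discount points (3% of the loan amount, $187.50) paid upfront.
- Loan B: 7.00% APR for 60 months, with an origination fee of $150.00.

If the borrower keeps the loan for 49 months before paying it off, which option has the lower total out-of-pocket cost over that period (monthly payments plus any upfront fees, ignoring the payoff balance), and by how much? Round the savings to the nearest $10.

Loan B by $480

Loan A: at 10.00% the monthly rate is 0.0083333, so the payment is 6,250 × 0.0083333 / (1 − 1.0083333^−60) = $132.79.
Loan B: monthly rate = 7%/12 = 0.0058333; payment = 6,250 × 0.0058333 / (1 − (1+0.0058333)^−60) = $123.76.
Over 49 months: Loan A costs 49 × $132.79 + $187.50 = $6,694.21; Loan B costs 49 × $123.76 + $150.00 = $6,214.24.
Loan B is cheaper by $6,694.21 − $6,214.24 = $479.97.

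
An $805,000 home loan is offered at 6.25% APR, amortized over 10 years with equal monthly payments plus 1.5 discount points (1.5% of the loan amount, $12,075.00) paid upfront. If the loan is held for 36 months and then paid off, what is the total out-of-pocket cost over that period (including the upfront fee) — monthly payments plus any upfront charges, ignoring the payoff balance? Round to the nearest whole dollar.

At 6.25% the monthly rate is 0.0052083, so the payment is 805,000 × 0.0052083 / (1 − 1.0052083^−120) = $9,038.55.
Total outlay = 36 × $9,038.55 + $12,075.00 = $337,462.80.

$337,463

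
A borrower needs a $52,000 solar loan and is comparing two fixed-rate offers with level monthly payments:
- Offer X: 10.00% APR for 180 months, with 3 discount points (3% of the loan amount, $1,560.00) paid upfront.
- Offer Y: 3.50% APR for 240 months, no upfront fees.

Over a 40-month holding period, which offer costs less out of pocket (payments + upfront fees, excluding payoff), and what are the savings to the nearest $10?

Offer X: monthly rate = 10%/12 = 0.0083333; payment = 52,000 × 0.0083333 / (1 − (1+0.0083333)^−180) = $558.79.
Offer Y: monthly rate = 3.5%/12 = 0.0029167; payment = 52,000 × 0.0029167 / (1 − (1+0.0029167)^−240) = $301.58.
Over 40 months: Offer X costs 40 × $558.79 + $1,560.00 = $23,911.60; Offer Y costs 40 × $301.58 = $12,063.20.
Offer Y is cheaper by $23,911.60 − $12,063.20 = $11,848.40.

Offer Y by $11,850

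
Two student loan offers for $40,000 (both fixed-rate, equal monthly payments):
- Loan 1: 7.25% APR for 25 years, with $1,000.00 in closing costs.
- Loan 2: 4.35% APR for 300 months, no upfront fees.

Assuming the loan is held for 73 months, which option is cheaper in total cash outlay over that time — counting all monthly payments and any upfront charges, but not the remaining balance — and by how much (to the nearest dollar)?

Loan 1: at 7.25% the monthly rate is 0.0060417, so the payment is 40,000 × 0.0060417 / (1 − 1.0060417^−300) = $289.12.
Loan 2: monthly rate = 4.35%/12 = 0.0036250; payment = 40,000 × 0.0036250 / (1 − (1+0.0036250)^−300) = $218.94.
Over 73 months: Loan 1 costs 73 × $289.12 + $1,000.00 = $22,105.76; Loan 2 costs 73 × $218.94 = $15,982.62.
Loan 2 is cheaper by $22,105.76 − $15,982.62 = $6,123.14.

Loan 2 by $6,123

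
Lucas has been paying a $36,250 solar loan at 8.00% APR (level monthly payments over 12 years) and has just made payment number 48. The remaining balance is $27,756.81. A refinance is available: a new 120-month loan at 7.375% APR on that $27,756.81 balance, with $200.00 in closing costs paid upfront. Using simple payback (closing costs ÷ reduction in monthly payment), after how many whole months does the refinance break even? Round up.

4 months

Current payment = 36,250 × 8%/12 / (1 − (1+0.0066667)^−144) = $392.39.
Refinanced payment = 27,756.81 × 0.0061458 / (1 − (1+0.0061458)^−120) = $327.67.
Monthly savings = $392.39 − $327.67 = $64.72.
Break-even = $200.00 / $64.72 = 3.09 → 4 months.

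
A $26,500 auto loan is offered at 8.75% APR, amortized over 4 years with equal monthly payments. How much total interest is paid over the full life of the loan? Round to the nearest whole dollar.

$5,003

At 8.75% the monthly rate is 0.0072917, so the payment is 26,500 × 0.0072917 / (1 − 1.0072917^−48) = $656.31.
Total paid = 48 × $656.31 = $31,502.88; interest = $31,502.88 − $26,500 = $5,002.88.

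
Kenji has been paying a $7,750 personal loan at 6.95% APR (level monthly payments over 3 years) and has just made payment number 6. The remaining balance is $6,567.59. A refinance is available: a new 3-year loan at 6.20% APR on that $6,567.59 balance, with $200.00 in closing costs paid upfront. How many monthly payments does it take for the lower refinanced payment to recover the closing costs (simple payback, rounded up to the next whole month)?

Current payment = 7,750 × 6.95%/12 / (1 − (1+0.0057917)^−36) = $239.12.
Refinanced payment = 6,567.59 × 0.0051667 / (1 − (1+0.0051667)^−36) = $200.39.
Monthly savings = $239.12 − $200.39 = $38.73.
Break-even = $200.00 / $38.73 = 5.16 → 6 months.

6 months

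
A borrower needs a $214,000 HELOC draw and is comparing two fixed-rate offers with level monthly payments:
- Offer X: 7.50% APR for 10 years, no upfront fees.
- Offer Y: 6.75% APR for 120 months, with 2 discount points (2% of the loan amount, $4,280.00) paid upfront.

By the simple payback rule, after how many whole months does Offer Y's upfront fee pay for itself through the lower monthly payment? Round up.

Offer X: at 7.50% the monthly rate is 0.0062500, so the payment is 214,000 × 0.0062500 / (1 − 1.0062500^−120) = $2,540.22.
Offer Y: at 6.75% the monthly rate is 0.0056250, so the payment is 214,000 × 0.0056250 / (1 − 1.0056250^−120) = $2,457.24.
Monthly savings = $2,540.22 − $2,457.24 = $82.98.
Break-even = $4,280.00 / $82.98 = 51.58 → 52 months.

52 months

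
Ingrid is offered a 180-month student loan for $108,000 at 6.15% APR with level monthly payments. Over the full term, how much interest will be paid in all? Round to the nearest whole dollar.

$57,625

At 6.15% the monthly rate is 0.0051250, so the payment is 108,000 × 0.0051250 / (1 − 1.0051250^−180) = $920.14.
Total paid = 180 × $920.14 = $165,625.20; interest = $165,625.20 − $108,000 = $57,625.20.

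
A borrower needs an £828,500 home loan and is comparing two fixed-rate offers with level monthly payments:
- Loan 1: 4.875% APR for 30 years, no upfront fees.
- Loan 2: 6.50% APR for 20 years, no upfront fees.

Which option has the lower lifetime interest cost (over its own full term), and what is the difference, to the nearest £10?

Loan 1: at 4.875% the monthly rate is 0.0040625, so the payment is 828,500 × 0.0040625 / (1 − 1.0040625^−360) = £4,384.49.
Total interest on Loan 1 = 360 × £4,384.49 − £828,500 = £749,916.40.
Loan 2: monthly rate = 6.5%/12 = 0.0054167; payment = 828,500 × 0.0054167 / (1 − (1+0.0054167)^−240) = £6,177.07.
Total interest on Loan 2 = 240 × £6,177.07 − £828,500 = £653,996.80.
Loan 2 is lower by £95,919.60.

Loan 2 by £95,920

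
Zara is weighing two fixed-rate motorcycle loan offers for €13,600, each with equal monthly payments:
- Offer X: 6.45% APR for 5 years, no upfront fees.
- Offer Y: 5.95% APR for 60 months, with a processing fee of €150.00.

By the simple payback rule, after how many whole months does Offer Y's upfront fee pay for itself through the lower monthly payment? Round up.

Offer X: at 6.45% the monthly rate is 0.0053750, so the payment is 13,600 × 0.0053750 / (1 − 1.0053750^−60) = €265.78.
Offer Y: monthly rate = 5.95%/12 = 0.0049583; payment = 13,600 × 0.0049583 / (1 − (1+0.0049583)^−60) = €262.61.
Monthly savings = €265.78 − €262.61 = €3.17.
Break-even = €150.00 / €3.17 = 47.32 → 48 months.

48 months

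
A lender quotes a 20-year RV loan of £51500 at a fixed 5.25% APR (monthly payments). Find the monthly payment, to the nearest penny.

£347.03

At 5.25% the monthly rate is 0.0043750, so the payment is 51,500 × 0.0043750 / (1 − 1.0043750^−240) = £347.03.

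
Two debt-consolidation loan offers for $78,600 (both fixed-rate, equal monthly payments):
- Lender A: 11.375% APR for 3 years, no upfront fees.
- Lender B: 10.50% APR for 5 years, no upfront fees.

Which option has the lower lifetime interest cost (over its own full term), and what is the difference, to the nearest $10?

Lender A by $8,220

Lender A: at 11.375% the monthly rate is 0.0094792, so the payment is 78,600 × 0.0094792 / (1 − 1.0094792^−36) = $2,587.24.
Total interest on Lender A = 36 × $2,587.24 − $78,600 = $14,540.64.
Lender B: at 10.50% the monthly rate is 0.0087500, so the payment is 78,600 × 0.0087500 / (1 − 1.0087500^−60) = $1,689.42.
Total interest on Lender B = 60 × $1,689.42 − $78,600 = $22,765.20.
Lender A is lower by $8,224.56.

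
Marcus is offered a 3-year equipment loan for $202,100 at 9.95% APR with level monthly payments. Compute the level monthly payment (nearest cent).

At 9.95% the monthly rate is 0.0082917, so the payment is 202,100 × 0.0082917 / (1 − 1.0082917^−36) = $6,516.46.

$6,516.46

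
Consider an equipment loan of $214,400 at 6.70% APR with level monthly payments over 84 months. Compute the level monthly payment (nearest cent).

$3,204.52

At 6.70% the monthly rate is 0.0055833, so the payment is 214,400 × 0.0055833 / (1 − 1.0055833^−84) = $3,204.52.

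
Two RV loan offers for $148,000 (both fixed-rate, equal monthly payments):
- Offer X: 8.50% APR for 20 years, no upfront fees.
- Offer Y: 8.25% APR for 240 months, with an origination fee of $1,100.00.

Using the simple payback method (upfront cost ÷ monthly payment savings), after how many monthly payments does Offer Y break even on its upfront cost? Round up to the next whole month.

Offer X: at 8.50% the monthly rate is 0.0070833, so the payment is 148,000 × 0.0070833 / (1 − 1.0070833^−240) = $1,284.38.
Offer Y: monthly rate = 8.25%/12 = 0.0068750; payment = 148,000 × 0.0068750 / (1 − (1+0.0068750)^−240) = $1,261.06.
Monthly savings = $1,284.38 − $1,261.06 = $23.32.
Break-even = $1,100.00 / $23.32 = 47.17 → 48 months.

48 months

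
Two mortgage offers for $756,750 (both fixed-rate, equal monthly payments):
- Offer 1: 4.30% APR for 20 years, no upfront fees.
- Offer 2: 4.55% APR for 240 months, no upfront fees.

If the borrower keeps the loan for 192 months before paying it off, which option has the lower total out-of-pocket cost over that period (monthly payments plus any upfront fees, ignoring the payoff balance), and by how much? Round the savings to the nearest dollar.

Offer 1: monthly rate = 4.3%/12 = 0.0035833; payment = 756,750 × 0.0035833 / (1 − (1+0.0035833)^−240) = $4,706.26.
Offer 2: at 4.55% the monthly rate is 0.0037917, so the payment is 756,750 × 0.0037917 / (1 − 1.0037917^−240) = $4,808.02.
Over 192 months: Offer 1 costs 192 × $4,706.26 = $903,601.92; Offer 2 costs 192 × $4,808.02 = $923,139.84.
Offer 1 is cheaper by $923,139.84 − $903,601.92 = $19,537.92.

Offer 1 by $19,538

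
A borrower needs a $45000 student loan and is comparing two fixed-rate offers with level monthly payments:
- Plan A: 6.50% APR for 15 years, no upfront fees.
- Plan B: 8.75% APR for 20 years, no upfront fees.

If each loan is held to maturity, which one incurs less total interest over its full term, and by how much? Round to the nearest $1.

Plan A: monthly rate = 6.5%/12 = 0.0054167; payment = 45,000 × 0.0054167 / (1 − (1+0.0054167)^−180) = $392.00.
Total interest on Plan A = 180 × $392.00 − $45,000 = $25,560.00.
Plan B: monthly rate = 8.75%/12 = 0.0072917; payment = 45,000 × 0.0072917 / (1 − (1+0.0072917)^−240) = $397.67.
Total interest on Plan B = 240 × $397.67 − $45,000 = $50,440.80.
Plan A is lower by $24,880.80.

Plan A by $24,881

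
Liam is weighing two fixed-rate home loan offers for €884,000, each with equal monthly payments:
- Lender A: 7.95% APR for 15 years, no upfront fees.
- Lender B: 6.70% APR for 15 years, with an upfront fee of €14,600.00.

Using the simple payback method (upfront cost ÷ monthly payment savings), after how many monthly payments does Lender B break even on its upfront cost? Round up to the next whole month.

Lender A: monthly rate = 7.95%/12 = 0.0066250; payment = 884,000 × 0.0066250 / (1 − (1+0.0066250)^−180) = €8,422.47.
Lender B: monthly rate = 6.7%/12 = 0.0055833; payment = 884,000 × 0.0055833 / (1 − (1+0.0055833)^−180) = €7,798.11.
Monthly savings = €8,422.47 − €7,798.11 = €624.36.
Break-even = €14,600.00 / €624.36 = 23.38 → 24 months.

24 months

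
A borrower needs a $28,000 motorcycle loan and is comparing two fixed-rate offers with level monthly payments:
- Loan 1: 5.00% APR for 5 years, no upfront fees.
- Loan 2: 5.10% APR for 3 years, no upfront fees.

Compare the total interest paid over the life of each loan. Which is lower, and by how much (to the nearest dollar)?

Loan 1: monthly rate = 5%/12 = 0.0041667; payment = 28,000 × 0.0041667 / (1 − (1+0.0041667)^−60) = $528.39.
Total interest on Loan 1 = 60 × $528.39 − $28,000 = $3,703.40.
Loan 2: monthly rate = 5.1%/12 = 0.0042500; payment = 28,000 × 0.0042500 / (1 − (1+0.0042500)^−36) = $840.44.
Total interest on Loan 2 = 36 × $840.44 − $28,000 = $2,255.84.
Loan 2 is lower by $1,447.56.

Loan 2 by $1,448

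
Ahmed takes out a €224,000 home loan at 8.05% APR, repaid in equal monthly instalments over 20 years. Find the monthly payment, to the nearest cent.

Monthly rate = 8.05%/12 = 0.0067083; payment = 224,000 × 0.0067083 / (1 − (1+0.0067083)^−240) = €1,880.60.

€1,880.60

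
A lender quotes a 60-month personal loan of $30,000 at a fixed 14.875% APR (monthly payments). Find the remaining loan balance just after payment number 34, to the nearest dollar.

$15,737

With monthly rate i = 14.875%/12 = 0.0123958, the balance after k of n payments is P · [(1+i)^n − (1+i)^k] / [(1+i)^n − 1].
(1+0.0123958)^60 = 2.09421345 and (1+0.0123958)^34 = 1.52023900, so the balance is 30,000 × (2.09421345 − 1.52023900) / (2.09421345 − 1) = $15,736.63.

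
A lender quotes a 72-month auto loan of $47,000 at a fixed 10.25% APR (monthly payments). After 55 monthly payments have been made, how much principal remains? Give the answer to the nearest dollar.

$13,817

With monthly rate i = 10.25%/12 = 0.0085417, the balance after k of n payments is P · [(1+i)^n − (1+i)^k] / [(1+i)^n − 1].
(1+0.0085417)^72 = 1.84483215 and (1+0.0085417)^55 = 1.59647267, so the balance is 47,000 × (1.84483215 − 1.59647267) / (1.84483215 − 1) = $13,816.82.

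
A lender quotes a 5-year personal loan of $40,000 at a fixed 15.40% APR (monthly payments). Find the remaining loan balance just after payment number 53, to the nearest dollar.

$6,388

With monthly rate i = 15.4%/12 = 0.0128333, the balance after k of n payments is P · [(1+i)^n − (1+i)^k] / [(1+i)^n − 1].
(1+0.0128333)^60 = 2.14921151 and (1+0.0128333)^53 = 1.96568198, so the balance is 40,000 × (2.14921151 − 1.96568198) / (2.14921151 − 1) = $6,388.02.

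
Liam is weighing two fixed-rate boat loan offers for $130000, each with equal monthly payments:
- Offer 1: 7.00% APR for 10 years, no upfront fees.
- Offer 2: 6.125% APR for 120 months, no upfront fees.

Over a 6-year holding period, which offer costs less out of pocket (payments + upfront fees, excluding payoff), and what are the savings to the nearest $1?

Offer 1: at 7.00% the monthly rate is 0.0058333, so the payment is 130,000 × 0.0058333 / (1 − 1.0058333^−120) = $1,509.41.
Offer 2: at 6.125% the monthly rate is 0.0051042, so the payment is 130,000 × 0.0051042 / (1 − 1.0051042^−120) = $1,451.44.
Over 72 months: Offer 1 costs 72 × $1,509.41 = $108,677.52; Offer 2 costs 72 × $1,451.44 = $104,503.68.
Offer 2 is cheaper by $108,677.52 − $104,503.68 = $4,173.84.

Offer 2 by $4,174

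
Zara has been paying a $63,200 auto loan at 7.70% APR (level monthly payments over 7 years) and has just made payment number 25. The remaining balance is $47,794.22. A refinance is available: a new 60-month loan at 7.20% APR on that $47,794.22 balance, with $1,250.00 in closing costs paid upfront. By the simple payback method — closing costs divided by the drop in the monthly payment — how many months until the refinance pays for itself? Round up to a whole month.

51 months

Current payment = 63,200 × 7.7%/12 / (1 − (1+0.0064167)^−84) = $975.63.
Refinanced payment = 47,794.22 × 0.0060000 / (1 − (1+0.0060000)^−60) = $950.90.
Monthly savings = $975.63 − $950.90 = $24.73.
Break-even = $1,250.00 / $24.73 = 50.55 → 51 months.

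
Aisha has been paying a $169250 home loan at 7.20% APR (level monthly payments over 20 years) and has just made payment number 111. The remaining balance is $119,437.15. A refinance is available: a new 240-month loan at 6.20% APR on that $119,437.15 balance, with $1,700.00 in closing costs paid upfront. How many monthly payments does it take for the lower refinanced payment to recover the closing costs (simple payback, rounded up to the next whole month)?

Current payment = 169,250 × 7.2%/12 / (1 − (1+0.0060000)^−240) = $1,332.59.
Refinanced payment = 119,437.15 × 0.0051667 / (1 − (1+0.0051667)^−240) = $869.52.
Monthly savings = $1,332.59 − $869.52 = $463.07.
Break-even = $1,700.00 / $463.07 = 3.67 → 4 months.

4 months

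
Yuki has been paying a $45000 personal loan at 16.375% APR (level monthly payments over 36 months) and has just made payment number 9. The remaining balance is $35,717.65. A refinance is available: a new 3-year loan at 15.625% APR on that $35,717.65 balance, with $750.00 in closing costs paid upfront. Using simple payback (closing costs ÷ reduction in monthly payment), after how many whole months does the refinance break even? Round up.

3 months

Current payment = 45,000 × 16.375%/12 / (1 − (1+0.0136458)^−36) = $1,590.41.
Refinanced payment = 35,717.65 × 0.0130208 / (1 − (1+0.0130208)^−36) = $1,249.12.
Monthly savings = $1,590.41 − $1,249.12 = $341.29.
Break-even = $750.00 / $341.29 = 2.20 → 3 months.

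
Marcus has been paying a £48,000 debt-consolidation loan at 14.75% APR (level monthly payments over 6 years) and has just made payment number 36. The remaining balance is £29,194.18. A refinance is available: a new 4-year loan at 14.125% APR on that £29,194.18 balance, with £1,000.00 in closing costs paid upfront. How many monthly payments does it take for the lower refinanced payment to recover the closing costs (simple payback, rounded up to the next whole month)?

Current payment = 48,000 × 14.75%/12 / (1 − (1+0.0122917)^−72) = £1,008.46.
Refinanced payment = 29,194.18 × 0.0117708 / (1 − (1+0.0117708)^−48) = £799.61.
Monthly savings = £1,008.46 − £799.61 = £208.85.
Break-even = £1,000.00 / £208.85 = 4.79 → 5 months.

5 months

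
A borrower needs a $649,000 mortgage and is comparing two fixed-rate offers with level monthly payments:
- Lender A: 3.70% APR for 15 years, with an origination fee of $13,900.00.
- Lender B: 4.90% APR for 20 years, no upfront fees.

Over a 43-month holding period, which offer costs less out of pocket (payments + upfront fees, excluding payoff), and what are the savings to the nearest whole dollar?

Lender B by $33,519

Lender A: at 3.70% the monthly rate is 0.0030833, so the payment is 649,000 × 0.0030833 / (1 − 1.0030833^−180) = $4,703.59.
Lender B: at 4.90% the monthly rate is 0.0040833, so the payment is 649,000 × 0.0040833 / (1 − 1.0040833^−240) = $4,247.34.
Over 43 months: Lender A costs 43 × $4,703.59 + $13,900.00 = $216,154.37; Lender B costs 43 × $4,247.34 = $182,635.62.
Lender B is cheaper by $216,154.37 − $182,635.62 = $33,518.75.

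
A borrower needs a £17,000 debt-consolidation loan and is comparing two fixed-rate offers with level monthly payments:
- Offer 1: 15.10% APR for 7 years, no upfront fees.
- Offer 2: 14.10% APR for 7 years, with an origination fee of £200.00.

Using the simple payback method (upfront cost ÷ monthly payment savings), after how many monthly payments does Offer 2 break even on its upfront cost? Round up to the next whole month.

Offer 1: at 15.10% the monthly rate is 0.0125833, so the payment is 17,000 × 0.0125833 / (1 − 1.0125833^−84) = £329.00.
Offer 2: monthly rate = 14.1%/12 = 0.0117500; payment = 17,000 × 0.0117500 / (1 − (1+0.0117500)^−84) = £319.52.
Monthly savings = £329.00 − £319.52 = £9.48.
Break-even = £200.00 / £9.48 = 21.10 → 22 months.

22 months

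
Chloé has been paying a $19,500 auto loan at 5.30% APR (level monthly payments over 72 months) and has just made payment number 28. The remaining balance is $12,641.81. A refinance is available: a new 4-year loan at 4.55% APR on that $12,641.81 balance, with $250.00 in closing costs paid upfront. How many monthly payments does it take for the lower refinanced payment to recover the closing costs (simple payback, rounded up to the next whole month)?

Current payment = 19,500 × 5.3%/12 / (1 − (1+0.0044167)^−72) = $316.77.
Refinanced payment = 12,641.81 × 0.0037917 / (1 − (1+0.0037917)^−48) = $288.56.
Monthly savings = $316.77 − $288.56 = $28.21.
Break-even = $250.00 / $28.21 = 8.86 → 9 months.

9 months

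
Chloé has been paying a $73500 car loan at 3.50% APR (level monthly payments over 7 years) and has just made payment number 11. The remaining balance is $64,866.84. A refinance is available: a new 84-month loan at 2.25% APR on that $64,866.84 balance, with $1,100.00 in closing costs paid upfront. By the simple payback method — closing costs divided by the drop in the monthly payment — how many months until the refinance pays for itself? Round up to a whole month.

8 months

Current payment = 73,500 × 3.5%/12 / (1 − (1+0.0029167)^−84) = $987.83.
Refinanced payment = 64,866.84 × 0.0018750 / (1 − (1+0.0018750)^−84) = $835.35.
Monthly savings = $987.83 − $835.35 = $152.48.
Break-even = $1,100.00 / $152.48 = 7.21 → 8 months.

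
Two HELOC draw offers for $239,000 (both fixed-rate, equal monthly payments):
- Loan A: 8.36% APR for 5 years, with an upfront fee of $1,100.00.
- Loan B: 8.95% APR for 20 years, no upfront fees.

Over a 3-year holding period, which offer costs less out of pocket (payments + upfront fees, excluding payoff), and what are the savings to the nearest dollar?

Loan B by $99,908

Loan A: monthly rate = 8.36%/12 = 0.0069667; payment = 239,000 × 0.0069667 / (1 − (1+0.0069667)^−60) = $4,887.34.
Loan B: monthly rate = 8.95%/12 = 0.0074583; payment = 239,000 × 0.0074583 / (1 − (1+0.0074583)^−240) = $2,142.67.
Over 36 months: Loan A costs 36 × $4,887.34 + $1,100.00 = $177,044.24; Loan B costs 36 × $2,142.67 = $77,136.12.
Loan B is cheaper by $177,044.24 − $77,136.12 = $99,908.12.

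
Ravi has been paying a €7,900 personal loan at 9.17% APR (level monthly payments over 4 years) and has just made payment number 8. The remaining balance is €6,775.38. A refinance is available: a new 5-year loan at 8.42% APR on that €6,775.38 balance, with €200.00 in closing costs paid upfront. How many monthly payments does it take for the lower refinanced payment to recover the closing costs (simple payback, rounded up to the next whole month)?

Current payment = 7,900 × 9.17%/12 / (1 − (1+0.0076417)^−48) = €197.23.
Refinanced payment = 6,775.38 × 0.0070167 / (1 − (1+0.0070167)^−60) = €138.75.
Monthly savings = €197.23 − €138.75 = €58.48.
Break-even = €200.00 / €58.48 = 3.42 → 4 months.

4 months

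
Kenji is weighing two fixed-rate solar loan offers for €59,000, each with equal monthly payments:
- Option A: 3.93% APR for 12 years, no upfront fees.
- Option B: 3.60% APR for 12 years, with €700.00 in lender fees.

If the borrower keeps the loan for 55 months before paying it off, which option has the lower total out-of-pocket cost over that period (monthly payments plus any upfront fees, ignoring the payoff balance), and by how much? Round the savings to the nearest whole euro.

Option A by €184

Option A: monthly rate = 3.93%/12 = 0.0032750; payment = 59,000 × 0.0032750 / (1 − (1+0.0032750)^−144) = €514.56.
Option B: monthly rate = 3.6%/12 = 0.0030000; payment = 59,000 × 0.0030000 / (1 − (1+0.0030000)^−144) = €505.18.
Over 55 months: Option A costs 55 × €514.56 = €28,300.80; Option B costs 55 × €505.18 + €700.00 = €28,484.90.
Option A is cheaper by €28,484.90 − €28,300.80 = €184.10.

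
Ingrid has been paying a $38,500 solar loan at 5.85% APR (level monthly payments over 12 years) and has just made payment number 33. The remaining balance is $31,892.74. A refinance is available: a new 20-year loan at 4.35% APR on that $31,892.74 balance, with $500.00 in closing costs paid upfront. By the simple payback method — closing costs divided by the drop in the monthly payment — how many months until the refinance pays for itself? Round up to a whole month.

3 months

Current payment = 38,500 × 5.85%/12 / (1 − (1+0.0048750)^−144) = $372.72.
Refinanced payment = 31,892.74 × 0.0036250 / (1 − (1+0.0036250)^−240) = $199.20.
Monthly savings = $372.72 − $199.20 = $173.52.
Break-even = $500.00 / $173.52 = 2.88 → 3 months.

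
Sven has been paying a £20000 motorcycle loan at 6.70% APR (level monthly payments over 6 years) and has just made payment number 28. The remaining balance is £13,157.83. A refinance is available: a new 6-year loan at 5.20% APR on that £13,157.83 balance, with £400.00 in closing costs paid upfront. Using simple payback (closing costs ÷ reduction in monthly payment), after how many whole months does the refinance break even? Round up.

Current payment = 20,000 × 6.7%/12 / (1 − (1+0.0055833)^−72) = £338.11.
Refinanced payment = 13,157.83 × 0.0043333 / (1 − (1+0.0043333)^−72) = £213.13.
Monthly savings = £338.11 − £213.13 = £124.98.
Break-even = £400.00 / £124.98 = 3.20 → 4 months.

4 months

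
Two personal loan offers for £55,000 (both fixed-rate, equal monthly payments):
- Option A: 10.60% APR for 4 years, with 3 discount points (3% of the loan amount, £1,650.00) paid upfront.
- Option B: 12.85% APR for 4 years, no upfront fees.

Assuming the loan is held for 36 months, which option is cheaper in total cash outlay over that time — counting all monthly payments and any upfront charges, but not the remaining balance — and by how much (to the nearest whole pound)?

Option A by £531

Option A: monthly rate = 10.6%/12 = 0.0088333; payment = 55,000 × 0.0088333 / (1 − (1+0.0088333)^−48) = £1,410.84.
Option B: monthly rate = 12.85%/12 = 0.0107083; payment = 55,000 × 0.0107083 / (1 − (1+0.0107083)^−48) = £1,471.42.
Over 36 months: Option A costs 36 × £1,410.84 + £1,650.00 = £52,440.24; Option B costs 36 × £1,471.42 = £52,971.12.
Option A is cheaper by £52,971.12 − £52,440.24 = £530.88.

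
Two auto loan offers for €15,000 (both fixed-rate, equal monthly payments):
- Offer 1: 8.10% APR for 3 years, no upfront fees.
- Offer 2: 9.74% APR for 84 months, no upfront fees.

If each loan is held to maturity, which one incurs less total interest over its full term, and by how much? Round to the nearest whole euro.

Offer 1 by €3,802

Offer 1: monthly rate = 8.1%/12 = 0.0067500; payment = 15,000 × 0.0067500 / (1 − (1+0.0067500)^−36) = €470.74.
Total interest on Offer 1 = 36 × €470.74 − €15,000 = €1,946.64.
Offer 2: at 9.74% the monthly rate is 0.0081167, so the payment is 15,000 × 0.0081167 / (1 − 1.0081167^−84) = €247.01.
Total interest on Offer 2 = 84 × €247.01 − €15,000 = €5,748.84.
Offer 1 is lower by €3,802.20.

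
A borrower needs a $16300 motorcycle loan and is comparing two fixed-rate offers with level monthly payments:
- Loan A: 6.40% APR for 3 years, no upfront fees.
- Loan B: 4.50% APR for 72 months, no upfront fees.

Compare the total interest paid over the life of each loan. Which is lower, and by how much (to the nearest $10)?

Loan A: at 6.40% the monthly rate is 0.0053333, so the payment is 16,300 × 0.0053333 / (1 − 1.0053333^−36) = $498.84.
Total interest on Loan A = 36 × $498.84 − $16,300 = $1,658.24.
Loan B: monthly rate = 4.5%/12 = 0.0037500; payment = 16,300 × 0.0037500 / (1 − (1+0.0037500)^−72) = $258.75.
Total interest on Loan B = 72 × $258.75 − $16,300 = $2,330.00.
Loan A is lower by $671.76.

Loan A by $670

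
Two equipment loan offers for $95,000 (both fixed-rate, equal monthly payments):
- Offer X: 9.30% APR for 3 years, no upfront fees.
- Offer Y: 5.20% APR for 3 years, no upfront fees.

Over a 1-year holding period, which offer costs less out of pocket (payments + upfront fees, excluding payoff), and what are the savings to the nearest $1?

Offer Y by $2,142

Offer X: at 9.30% the monthly rate is 0.0077500, so the payment is 95,000 × 0.0077500 / (1 − 1.0077500^−36) = $3,034.26.
Offer Y: at 5.20% the monthly rate is 0.0043333, so the payment is 95,000 × 0.0043333 / (1 − 1.0043333^−36) = $2,855.77.
Over 12 months: Offer X costs 12 × $3,034.26 = $36,411.12; Offer Y costs 12 × $2,855.77 = $34,269.24.
Offer Y is cheaper by $36,411.12 − $34,269.24 = $2,141.88.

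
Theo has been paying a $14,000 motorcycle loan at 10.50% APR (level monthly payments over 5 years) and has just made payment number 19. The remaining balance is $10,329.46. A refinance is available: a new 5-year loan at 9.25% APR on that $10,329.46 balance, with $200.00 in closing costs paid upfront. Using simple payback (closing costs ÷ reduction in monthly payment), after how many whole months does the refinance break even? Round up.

3 months

Current payment = 14,000 × 10.5%/12 / (1 − (1+0.0087500)^−60) = $300.91.
Refinanced payment = 10,329.46 × 0.0077083 / (1 − (1+0.0077083)^−60) = $215.68.
Monthly savings = $300.91 − $215.68 = $85.23.
Break-even = $200.00 / $85.23 = 2.35 → 3 months.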